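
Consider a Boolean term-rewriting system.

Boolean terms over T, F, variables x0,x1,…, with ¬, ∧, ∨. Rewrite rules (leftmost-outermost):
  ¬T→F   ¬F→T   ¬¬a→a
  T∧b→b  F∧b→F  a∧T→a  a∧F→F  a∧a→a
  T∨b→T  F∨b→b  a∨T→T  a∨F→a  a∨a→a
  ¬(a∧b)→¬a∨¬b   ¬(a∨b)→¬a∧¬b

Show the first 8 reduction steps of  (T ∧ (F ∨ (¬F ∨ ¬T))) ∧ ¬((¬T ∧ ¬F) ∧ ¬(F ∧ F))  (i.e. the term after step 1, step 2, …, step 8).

Answer: after 8 steps: (T ∨ ¬¬F) ∨ ¬¬(F ∧ F)

Derivation:
  start: (T ∧ (F ∨ (¬F ∨ ¬T))) ∧ ¬((¬T ∧ ¬F) ∧ ¬(F ∧ F))
  [1] (F ∨ (¬F ∨ ¬T)) ∧ ¬((¬T ∧ ¬F) ∧ ¬(F ∧ F))
  [2] (¬F ∨ ¬T) ∧ ¬((¬T ∧ ¬F) ∧ ¬(F ∧ F))
  [3] (T ∨ ¬T) ∧ ¬((¬T ∧ ¬F) ∧ ¬(F ∧ F))
  [4] T ∧ ¬((¬T ∧ ¬F) ∧ ¬(F ∧ F))
  [5] ¬((¬T ∧ ¬F) ∧ ¬(F ∧ F))
  [6] ¬(¬T ∧ ¬F) ∨ ¬¬(F ∧ F)
  [7] (¬¬T ∨ ¬¬F) ∨ ¬¬(F ∧ F)
  [8] (T ∨ ¬¬F) ∨ ¬¬(F ∧ F)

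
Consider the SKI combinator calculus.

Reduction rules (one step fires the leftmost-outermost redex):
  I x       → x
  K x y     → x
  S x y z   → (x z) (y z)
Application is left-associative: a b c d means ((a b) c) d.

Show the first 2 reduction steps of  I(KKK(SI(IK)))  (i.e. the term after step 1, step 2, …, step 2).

  start: I(KKK(SI(IK)))
  step 1: KKK(SI(IK))
  step 2: K(SI(IK))

Answer: after 2 steps: K(SI(IK))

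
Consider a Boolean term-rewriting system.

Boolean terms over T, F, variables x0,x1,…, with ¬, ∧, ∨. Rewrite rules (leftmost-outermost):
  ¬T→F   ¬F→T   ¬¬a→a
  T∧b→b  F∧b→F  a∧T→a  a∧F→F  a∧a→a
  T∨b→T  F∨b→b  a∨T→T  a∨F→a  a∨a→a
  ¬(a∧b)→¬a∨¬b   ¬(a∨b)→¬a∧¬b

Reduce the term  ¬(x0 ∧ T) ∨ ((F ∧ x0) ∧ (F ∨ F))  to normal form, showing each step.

Answer: normal form = ¬x0  (in 6 steps)

Reduction:
  start: ¬(x0 ∧ T) ∨ ((F ∧ x0) ∧ (F ∨ F))
  [1] (¬x0 ∨ ¬T) ∨ ((F ∧ x0) ∧ (F ∨ F))
  [2] (¬x0 ∨ F) ∨ ((F ∧ x0) ∧ (F ∨ F))
  [3] ¬x0 ∨ ((F ∧ x0) ∧ (F ∨ F))
  [4] ¬x0 ∨ (F ∧ (F ∨ F))
  [5] ¬x0 ∨ F
  [6] ¬x0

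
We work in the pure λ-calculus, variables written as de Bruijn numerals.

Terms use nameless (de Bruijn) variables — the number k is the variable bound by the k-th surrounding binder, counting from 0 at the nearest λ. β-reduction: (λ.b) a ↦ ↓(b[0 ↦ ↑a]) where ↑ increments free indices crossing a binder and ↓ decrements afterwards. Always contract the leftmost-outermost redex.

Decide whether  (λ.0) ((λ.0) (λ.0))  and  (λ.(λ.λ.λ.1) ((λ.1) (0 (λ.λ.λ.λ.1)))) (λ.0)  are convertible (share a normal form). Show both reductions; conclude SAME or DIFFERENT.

Answer: DIFFERENT — A ⇓ λ.0, B ⇓ λ.λ.1

Reduction:
Term A:
  start: (λ.0) ((λ.0) (λ.0))
  [1] (λ.0) (λ.0)
  [2] λ.0

Term B:
  start: (λ.(λ.λ.λ.1) ((λ.1) (0 (λ.λ.λ.λ.1)))) (λ.0)
  [1] (λ.λ.λ.1) ((λ.λ.0) ((λ.0) (λ.λ.λ.λ.1)))
  [2] λ.λ.1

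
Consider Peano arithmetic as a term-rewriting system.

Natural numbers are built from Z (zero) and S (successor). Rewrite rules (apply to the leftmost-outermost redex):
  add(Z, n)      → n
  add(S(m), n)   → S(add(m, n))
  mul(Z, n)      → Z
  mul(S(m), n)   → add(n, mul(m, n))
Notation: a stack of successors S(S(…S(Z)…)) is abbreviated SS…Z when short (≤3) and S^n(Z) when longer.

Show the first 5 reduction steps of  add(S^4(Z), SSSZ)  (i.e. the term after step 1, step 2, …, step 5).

Answer: after 5 steps: S^7(Z)

Working:
  start: add(S^4(Z), SSSZ)
  →1  S(add(SSSZ, SSSZ))
  →2  S(S(add(SSZ, SSSZ)))
  →3  S(S(S(add(SZ, SSSZ))))
  →4  S(S(S(S(add(Z, SSSZ)))))
  →5  S^7(Z)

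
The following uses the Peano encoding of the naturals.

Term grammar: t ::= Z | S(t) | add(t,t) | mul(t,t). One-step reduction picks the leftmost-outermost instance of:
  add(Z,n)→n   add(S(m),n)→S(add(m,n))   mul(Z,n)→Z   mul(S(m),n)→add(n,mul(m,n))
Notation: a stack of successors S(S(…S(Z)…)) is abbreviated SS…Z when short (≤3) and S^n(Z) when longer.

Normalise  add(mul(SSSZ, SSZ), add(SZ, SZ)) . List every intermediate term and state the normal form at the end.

Answer: normal form = S^8(Z)  (in 22 steps)

Working:
  start: add(mul(SSSZ, SSZ), add(SZ, SZ))
  →1  add(add(SSZ, mul(SSZ, SSZ)), add(SZ, SZ))
  →2  add(S(add(SZ, mul(SSZ, SSZ))), add(SZ, SZ))
  →3  S(add(add(SZ, mul(SSZ, SSZ)), add(SZ, SZ)))
  →4  S(add(S(add(Z, mul(SSZ, SSZ))), add(SZ, SZ)))
  →5  S(S(add(add(Z, mul(SSZ, SSZ)), add(SZ, SZ))))
  →6  S(S(add(mul(SSZ, SSZ), add(SZ, SZ))))
  →7  S(S(add(add(SSZ, mul(SZ, SSZ)), add(SZ, SZ))))
  →8  S(S(add(S(add(SZ, mul(SZ, SSZ))), add(SZ, SZ))))
  →9  S(S(S(add(add(SZ, mul(SZ, SSZ)), add(SZ, SZ)))))
  →10  S(S(S(add(S(add(Z, mul(SZ, SSZ))), add(SZ, SZ)))))
  →11  S(S(S(S(add(add(Z, mul(SZ, SSZ)), add(SZ, SZ))))))
  →12  S(S(S(S(add(mul(SZ, SSZ), add(SZ, SZ))))))
  →13  S(S(S(S(add(add(SSZ, mul(Z, SSZ)), add(SZ, SZ))))))
  →14  S(S(S(S(add(S(add(SZ, mul(Z, SSZ))), add(SZ, SZ))))))
  →15  S(S(S(S(S(add(add(SZ, mul(Z, SSZ)), add(SZ, SZ)))))))
  →16  S(S(S(S(S(add(S(add(Z, mul(Z, SSZ))), add(SZ, SZ)))))))
  →17  S(S(S(S(S(S(add(add(Z, mul(Z, SSZ)), add(SZ, SZ))))))))
  →18  S(S(S(S(S(S(add(mul(Z, SSZ), add(SZ, SZ))))))))
  →19  S(S(S(S(S(S(add(Z, add(SZ, SZ))))))))
  →20  S(S(S(S(S(S(add(SZ, SZ)))))))
  →21  S(S(S(S(S(S(S(add(Z, SZ))))))))
  →22  S^8(Z)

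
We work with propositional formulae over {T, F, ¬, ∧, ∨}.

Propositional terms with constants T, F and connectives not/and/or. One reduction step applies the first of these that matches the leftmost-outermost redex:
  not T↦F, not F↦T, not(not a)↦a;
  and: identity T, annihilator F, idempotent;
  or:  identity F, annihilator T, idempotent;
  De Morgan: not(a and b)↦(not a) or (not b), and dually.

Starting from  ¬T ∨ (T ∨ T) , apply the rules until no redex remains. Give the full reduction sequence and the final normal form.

Answer: normal form = T  (in 3 steps)

Derivation:
  start: ¬T ∨ (T ∨ T)
  step 1: F ∨ (T ∨ T)
  step 2: T ∨ T
  step 3: T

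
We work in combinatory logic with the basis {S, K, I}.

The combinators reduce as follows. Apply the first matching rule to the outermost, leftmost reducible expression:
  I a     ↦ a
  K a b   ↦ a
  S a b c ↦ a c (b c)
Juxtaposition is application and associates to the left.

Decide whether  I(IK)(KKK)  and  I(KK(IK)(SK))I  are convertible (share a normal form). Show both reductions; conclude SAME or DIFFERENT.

Answer: DIFFERENT — A ⇓ KK, B ⇓ SK

Working:
Term A:
  start: I(IK)(KKK)
  [1] IK(KKK)
  [2] K(KKK)
  [3] KK

Term B:
  start: I(KK(IK)(SK))I
  [1] KK(IK)(SK)I
  [2] K(SK)I
  [3] SK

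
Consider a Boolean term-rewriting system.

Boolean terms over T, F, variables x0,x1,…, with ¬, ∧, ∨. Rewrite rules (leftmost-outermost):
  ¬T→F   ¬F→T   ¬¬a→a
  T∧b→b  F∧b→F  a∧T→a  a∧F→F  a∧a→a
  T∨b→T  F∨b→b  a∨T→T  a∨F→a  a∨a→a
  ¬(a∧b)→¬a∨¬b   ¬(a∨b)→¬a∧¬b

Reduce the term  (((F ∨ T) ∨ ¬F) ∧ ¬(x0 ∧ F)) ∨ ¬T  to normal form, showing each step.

  start: (((F ∨ T) ∨ ¬F) ∧ ¬(x0 ∧ F)) ∨ ¬T
  [1] ((T ∨ ¬F) ∧ ¬(x0 ∧ F)) ∨ ¬T
  [2] (T ∧ ¬(x0 ∧ F)) ∨ ¬T
  [3] ¬(x0 ∧ F) ∨ ¬T
  [4] (¬x0 ∨ ¬F) ∨ ¬T
  [5] (¬x0 ∨ T) ∨ ¬T
  [6] T ∨ ¬T
  [7] T

Answer: normal form = T  (in 7 steps)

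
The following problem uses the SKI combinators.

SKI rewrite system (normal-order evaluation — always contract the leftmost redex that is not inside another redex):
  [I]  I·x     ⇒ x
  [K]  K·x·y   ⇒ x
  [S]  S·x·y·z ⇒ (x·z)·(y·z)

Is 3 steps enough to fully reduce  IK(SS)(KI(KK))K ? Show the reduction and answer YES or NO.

  start: IK(SS)(KI(KK))K
  →1  K(SS)(KI(KK))K
  →2  SSK

Answer: YES — reaches normal form SSK in 2 ≤ 3 steps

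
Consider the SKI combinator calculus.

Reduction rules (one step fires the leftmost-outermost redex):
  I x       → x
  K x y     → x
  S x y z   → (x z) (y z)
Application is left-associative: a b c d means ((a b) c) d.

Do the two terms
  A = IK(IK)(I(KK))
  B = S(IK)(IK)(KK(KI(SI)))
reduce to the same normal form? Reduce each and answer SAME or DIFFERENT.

Term A:
  start: IK(IK)(I(KK))
  step 1: K(IK)(I(KK))
  step 2: IK
  step 3: K

Term B:
  start: S(IK)(IK)(KK(KI(SI)))
  step 1: IK(KK(KI(SI)))(IK(KK(KI(SI))))
  step 2: K(KK(KI(SI)))(IK(KK(KI(SI))))
  step 3: KK(KI(SI))
  step 4: K

Answer: SAME — A ⇓ K, B ⇓ K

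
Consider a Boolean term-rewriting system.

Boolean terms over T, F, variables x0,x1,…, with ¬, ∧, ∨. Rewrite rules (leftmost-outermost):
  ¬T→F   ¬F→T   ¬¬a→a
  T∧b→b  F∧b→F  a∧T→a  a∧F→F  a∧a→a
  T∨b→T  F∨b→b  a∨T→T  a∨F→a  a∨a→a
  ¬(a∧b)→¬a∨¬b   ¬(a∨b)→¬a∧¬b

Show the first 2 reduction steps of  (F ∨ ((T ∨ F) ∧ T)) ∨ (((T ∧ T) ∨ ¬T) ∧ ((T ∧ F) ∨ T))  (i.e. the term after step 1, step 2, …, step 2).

Answer: after 2 steps: (T ∨ F) ∨ (((T ∧ T) ∨ ¬T) ∧ ((T ∧ F) ∨ T))

Derivation:
  start: (F ∨ ((T ∨ F) ∧ T)) ∨ (((T ∧ T) ∨ ¬T) ∧ ((T ∧ F) ∨ T))
  [1] ((T ∨ F) ∧ T) ∨ (((T ∧ T) ∨ ¬T) ∧ ((T ∧ F) ∨ T))
  [2] (T ∨ F) ∨ (((T ∧ T) ∨ ¬T) ∧ ((T ∧ F) ∨ T))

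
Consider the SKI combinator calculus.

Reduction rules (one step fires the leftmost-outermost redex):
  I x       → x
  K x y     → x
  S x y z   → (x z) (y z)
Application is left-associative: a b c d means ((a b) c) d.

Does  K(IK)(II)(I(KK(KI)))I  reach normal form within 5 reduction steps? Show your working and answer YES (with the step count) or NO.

  start: K(IK)(II)(I(KK(KI)))I
  →1  IK(I(KK(KI)))I
  →2  K(I(KK(KI)))I
  →3  I(KK(KI))
  →4  KK(KI)
  →5  K

Answer: YES — reaches normal form K in 5 ≤ 5 steps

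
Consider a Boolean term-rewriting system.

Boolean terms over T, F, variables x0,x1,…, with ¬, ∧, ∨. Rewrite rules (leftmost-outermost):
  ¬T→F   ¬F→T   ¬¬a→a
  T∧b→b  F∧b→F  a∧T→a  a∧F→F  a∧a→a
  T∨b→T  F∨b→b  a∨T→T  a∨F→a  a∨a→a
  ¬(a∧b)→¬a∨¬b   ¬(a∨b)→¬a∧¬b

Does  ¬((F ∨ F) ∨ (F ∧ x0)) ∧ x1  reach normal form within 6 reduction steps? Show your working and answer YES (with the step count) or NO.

  start: ¬((F ∨ F) ∨ (F ∧ x0)) ∧ x1
  [1] (¬(F ∨ F) ∧ ¬(F ∧ x0)) ∧ x1
  [2] ((¬F ∧ ¬F) ∧ ¬(F ∧ x0)) ∧ x1
  [3] (¬F ∧ ¬(F ∧ x0)) ∧ x1
  [4] (T ∧ ¬(F ∧ x0)) ∧ x1
  [5] ¬(F ∧ x0) ∧ x1
  [6] (¬F ∨ ¬x0) ∧ x1

Answer: NO — after 6 steps the term is (¬F ∨ ¬x0) ∧ x1, not yet normal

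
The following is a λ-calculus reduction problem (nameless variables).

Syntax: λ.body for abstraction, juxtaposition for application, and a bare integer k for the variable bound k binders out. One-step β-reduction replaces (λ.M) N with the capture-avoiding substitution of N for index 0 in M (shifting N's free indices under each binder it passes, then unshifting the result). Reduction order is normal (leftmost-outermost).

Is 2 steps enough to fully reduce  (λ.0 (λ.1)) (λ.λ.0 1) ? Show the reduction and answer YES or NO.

  start: (λ.0 (λ.1)) (λ.λ.0 1)
  →1  (λ.λ.0 1) (λ.λ.λ.0 1)
  →2  λ.0 (λ.λ.λ.0 1)

Answer: YES — reaches normal form λ.0 (λ.λ.λ.0 1) in 2 ≤ 2 steps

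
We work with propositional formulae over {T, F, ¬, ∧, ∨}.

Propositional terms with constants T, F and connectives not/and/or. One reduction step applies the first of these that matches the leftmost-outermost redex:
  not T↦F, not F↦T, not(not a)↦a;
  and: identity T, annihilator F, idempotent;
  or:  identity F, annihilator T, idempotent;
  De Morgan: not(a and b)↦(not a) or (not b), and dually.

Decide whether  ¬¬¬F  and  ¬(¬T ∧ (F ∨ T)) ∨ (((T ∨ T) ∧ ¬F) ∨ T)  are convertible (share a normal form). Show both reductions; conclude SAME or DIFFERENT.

Answer: SAME — A ⇓ T, B ⇓ T

Reduction:
Term A:
  start: ¬¬¬F
  step 1: ¬F
  step 2: T

Term B:
  start: ¬(¬T ∧ (F ∨ T)) ∨ (((T ∨ T) ∧ ¬F) ∨ T)
  step 1: (¬¬T ∨ ¬(F ∨ T)) ∨ (((T ∨ T) ∧ ¬F) ∨ T)
  step 2: (T ∨ ¬(F ∨ T)) ∨ (((T ∨ T) ∧ ¬F) ∨ T)
  step 3: T ∨ (((T ∨ T) ∧ ¬F) ∨ T)
  step 4: T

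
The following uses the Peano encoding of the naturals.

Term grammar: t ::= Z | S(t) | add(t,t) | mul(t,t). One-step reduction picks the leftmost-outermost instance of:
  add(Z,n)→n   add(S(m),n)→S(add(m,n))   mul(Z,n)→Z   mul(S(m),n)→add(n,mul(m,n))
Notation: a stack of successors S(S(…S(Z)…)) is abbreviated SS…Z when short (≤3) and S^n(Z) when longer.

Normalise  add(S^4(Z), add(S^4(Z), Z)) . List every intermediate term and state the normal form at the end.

Answer: normal form = S^8(Z)  (in 10 steps)

Derivation:
  start: add(S^4(Z), add(S^4(Z), Z))
  [1] S(add(SSSZ, add(S^4(Z), Z)))
  [2] S(S(add(SSZ, add(S^4(Z), Z))))
  [3] S(S(S(add(SZ, add(S^4(Z), Z)))))
  [4] S(S(S(S(add(Z, add(S^4(Z), Z))))))
  [5] S(S(S(S(add(S^4(Z), Z)))))
  [6] S(S(S(S(S(add(SSSZ, Z))))))
  [7] S(S(S(S(S(S(add(SSZ, Z)))))))
  [8] S(S(S(S(S(S(S(add(SZ, Z))))))))
  [9] S(S(S(S(S(S(S(S(add(Z, Z)))))))))
  [10] S^8(Z)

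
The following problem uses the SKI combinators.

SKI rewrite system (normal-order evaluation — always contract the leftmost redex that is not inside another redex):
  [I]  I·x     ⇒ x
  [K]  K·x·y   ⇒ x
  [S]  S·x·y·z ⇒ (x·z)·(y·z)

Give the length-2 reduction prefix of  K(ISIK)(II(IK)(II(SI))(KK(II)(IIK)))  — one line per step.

  start: K(ISIK)(II(IK)(II(SI))(KK(II)(IIK)))
  [1] ISIK
  [2] SIK

Answer: after 2 steps: SIK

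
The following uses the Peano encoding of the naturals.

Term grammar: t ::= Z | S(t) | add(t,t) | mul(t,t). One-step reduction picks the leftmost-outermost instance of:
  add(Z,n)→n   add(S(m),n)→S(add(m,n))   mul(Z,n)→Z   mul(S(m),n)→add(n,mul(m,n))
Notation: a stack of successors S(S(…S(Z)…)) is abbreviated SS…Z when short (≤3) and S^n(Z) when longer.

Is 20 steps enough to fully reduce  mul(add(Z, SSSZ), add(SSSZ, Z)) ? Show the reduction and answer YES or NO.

  start: mul(add(Z, SSSZ), add(SSSZ, Z))
  [1] mul(SSSZ, add(SSSZ, Z))
  [2] add(add(SSSZ, Z), mul(SSZ, add(SSSZ, Z)))
  [3] add(S(add(SSZ, Z)), mul(SSZ, add(SSSZ, Z)))
  [4] S(add(add(SSZ, Z), mul(SSZ, add(SSSZ, Z))))
  [5] S(add(S(add(SZ, Z)), mul(SSZ, add(SSSZ, Z))))
  [6] S(S(add(add(SZ, Z), mul(SSZ, add(SSSZ, Z)))))
  [7] S(S(add(S(add(Z, Z)), mul(SSZ, add(SSSZ, Z)))))
  [8] S(S(S(add(add(Z, Z), mul(SSZ, add(SSSZ, Z))))))
  [9] S(S(S(add(Z, mul(SSZ, add(SSSZ, Z))))))
  [10] S(S(S(mul(SSZ, add(SSSZ, Z)))))
  [11] S(S(S(add(add(SSSZ, Z), mul(SZ, add(SSSZ, Z))))))
  [12] S(S(S(add(S(add(SSZ, Z)), mul(SZ, add(SSSZ, Z))))))
  [13] S(S(S(S(add(add(SSZ, Z), mul(SZ, add(SSSZ, Z)))))))
  [14] S(S(S(S(add(S(add(SZ, Z)), mul(SZ, add(SSSZ, Z)))))))
  [15] S(S(S(S(S(add(add(SZ, Z), mul(SZ, add(SSSZ, Z))))))))
  [16] S(S(S(S(S(add(S(add(Z, Z)), mul(SZ, add(SSSZ, Z))))))))
  [17] S(S(S(S(S(S(add(add(Z, Z), mul(SZ, add(SSSZ, Z)))))))))
  [18] S(S(S(S(S(S(add(Z, mul(SZ, add(SSSZ, Z)))))))))
  [19] S(S(S(S(S(S(mul(SZ, add(SSSZ, Z))))))))
  [20] S(S(S(S(S(S(add(add(SSSZ, Z), mul(Z, add(SSSZ, Z)))))))))

Answer: NO — after 20 steps the term is S(S(S(S(S(S(add(add(SSSZ, Z), mul(Z, add(SSSZ, Z))))))))), not yet normal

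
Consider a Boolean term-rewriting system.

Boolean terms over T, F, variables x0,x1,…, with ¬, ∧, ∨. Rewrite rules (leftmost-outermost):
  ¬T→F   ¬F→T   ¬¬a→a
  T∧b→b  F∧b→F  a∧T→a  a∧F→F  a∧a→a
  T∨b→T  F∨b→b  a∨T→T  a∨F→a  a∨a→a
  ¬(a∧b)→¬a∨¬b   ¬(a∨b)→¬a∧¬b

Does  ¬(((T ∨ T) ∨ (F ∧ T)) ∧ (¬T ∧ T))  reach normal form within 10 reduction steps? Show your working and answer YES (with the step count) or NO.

Answer: YES — reaches normal form T in 10 ≤ 10 steps

Working:
  start: ¬(((T ∨ T) ∨ (F ∧ T)) ∧ (¬T ∧ T))
  →1  ¬((T ∨ T) ∨ (F ∧ T)) ∨ ¬(¬T ∧ T)
  →2  (¬(T ∨ T) ∧ ¬(F ∧ T)) ∨ ¬(¬T ∧ T)
  →3  ((¬T ∧ ¬T) ∧ ¬(F ∧ T)) ∨ ¬(¬T ∧ T)
  →4  (¬T ∧ ¬(F ∧ T)) ∨ ¬(¬T ∧ T)
  →5  (F ∧ ¬(F ∧ T)) ∨ ¬(¬T ∧ T)
  →6  F ∨ ¬(¬T ∧ T)
  →7  ¬(¬T ∧ T)
  →8  ¬¬T ∨ ¬T
  →9  T ∨ ¬T
  →10  T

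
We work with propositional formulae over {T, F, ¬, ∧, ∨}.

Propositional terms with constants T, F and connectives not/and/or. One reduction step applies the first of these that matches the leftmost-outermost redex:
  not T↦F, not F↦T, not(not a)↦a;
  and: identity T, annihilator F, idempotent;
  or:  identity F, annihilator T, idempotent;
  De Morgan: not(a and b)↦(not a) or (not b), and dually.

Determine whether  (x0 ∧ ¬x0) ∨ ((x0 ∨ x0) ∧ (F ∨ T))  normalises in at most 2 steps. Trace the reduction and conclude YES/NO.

Answer: NO — after 2 steps the term is (x0 ∧ ¬x0) ∨ (x0 ∧ T), not yet normal

Derivation:
  start: (x0 ∧ ¬x0) ∨ ((x0 ∨ x0) ∧ (F ∨ T))
  →1  (x0 ∧ ¬x0) ∨ (x0 ∧ (F ∨ T))
  →2  (x0 ∧ ¬x0) ∨ (x0 ∧ T)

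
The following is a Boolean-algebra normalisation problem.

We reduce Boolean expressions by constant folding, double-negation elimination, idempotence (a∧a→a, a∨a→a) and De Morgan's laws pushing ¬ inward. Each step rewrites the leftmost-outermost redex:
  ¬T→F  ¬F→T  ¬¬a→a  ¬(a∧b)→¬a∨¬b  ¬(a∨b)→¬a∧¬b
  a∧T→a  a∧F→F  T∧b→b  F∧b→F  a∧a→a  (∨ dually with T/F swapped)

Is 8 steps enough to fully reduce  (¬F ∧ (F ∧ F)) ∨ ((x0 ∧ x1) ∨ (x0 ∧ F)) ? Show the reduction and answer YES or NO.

  start: (¬F ∧ (F ∧ F)) ∨ ((x0 ∧ x1) ∨ (x0 ∧ F))
  step 1: (T ∧ (F ∧ F)) ∨ ((x0 ∧ x1) ∨ (x0 ∧ F))
  step 2: (F ∧ F) ∨ ((x0 ∧ x1) ∨ (x0 ∧ F))
  step 3: F ∨ ((x0 ∧ x1) ∨ (x0 ∧ F))
  step 4: (x0 ∧ x1) ∨ (x0 ∧ F)
  step 5: (x0 ∧ x1) ∨ F
  step 6: x0 ∧ x1

Answer: YES — reaches normal form x0 ∧ x1 in 6 ≤ 8 steps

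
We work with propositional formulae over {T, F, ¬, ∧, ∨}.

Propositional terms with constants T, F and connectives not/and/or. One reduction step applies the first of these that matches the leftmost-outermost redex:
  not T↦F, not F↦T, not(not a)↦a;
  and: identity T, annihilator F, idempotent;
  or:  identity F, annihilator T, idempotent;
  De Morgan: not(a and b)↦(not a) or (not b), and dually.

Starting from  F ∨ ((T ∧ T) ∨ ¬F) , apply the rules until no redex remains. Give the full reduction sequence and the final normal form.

Answer: normal form = T  (in 3 steps)

Derivation:
  start: F ∨ ((T ∧ T) ∨ ¬F)
  →1  (T ∧ T) ∨ ¬F
  →2  T ∨ ¬F
  →3  T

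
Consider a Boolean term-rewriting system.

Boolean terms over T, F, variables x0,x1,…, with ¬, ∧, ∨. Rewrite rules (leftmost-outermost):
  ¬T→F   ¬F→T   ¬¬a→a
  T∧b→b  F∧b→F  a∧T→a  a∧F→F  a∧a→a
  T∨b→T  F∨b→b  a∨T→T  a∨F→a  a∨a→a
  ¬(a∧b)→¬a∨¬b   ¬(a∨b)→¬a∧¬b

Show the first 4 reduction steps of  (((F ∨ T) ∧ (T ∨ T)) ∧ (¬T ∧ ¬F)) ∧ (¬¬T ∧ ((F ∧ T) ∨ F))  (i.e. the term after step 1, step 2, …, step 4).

  start: (((F ∨ T) ∧ (T ∨ T)) ∧ (¬T ∧ ¬F)) ∧ (¬¬T ∧ ((F ∧ T) ∨ F))
  [1] ((T ∧ (T ∨ T)) ∧ (¬T ∧ ¬F)) ∧ (¬¬T ∧ ((F ∧ T) ∨ F))
  [2] ((T ∨ T) ∧ (¬T ∧ ¬F)) ∧ (¬¬T ∧ ((F ∧ T) ∨ F))
  [3] (T ∧ (¬T ∧ ¬F)) ∧ (¬¬T ∧ ((F ∧ T) ∨ F))
  [4] (¬T ∧ ¬F) ∧ (¬¬T ∧ ((F ∧ T) ∨ F))

Answer: after 4 steps: (¬T ∧ ¬F) ∧ (¬¬T ∧ ((F ∧ T) ∨ F))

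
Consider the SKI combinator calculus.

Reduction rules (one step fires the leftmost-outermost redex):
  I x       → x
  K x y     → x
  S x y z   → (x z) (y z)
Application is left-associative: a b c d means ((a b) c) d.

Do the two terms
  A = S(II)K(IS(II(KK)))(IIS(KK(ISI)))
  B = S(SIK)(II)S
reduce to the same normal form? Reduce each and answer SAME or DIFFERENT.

Answer: DIFFERENT — A ⇓ K(S(KK)), B ⇓ S(KS)S

Derivation:
Term A:
  start: S(II)K(IS(II(KK)))(IIS(KK(ISI)))
  step 1: II(IS(II(KK)))(K(IS(II(KK))))(IIS(KK(ISI)))
  step 2: I(IS(II(KK)))(K(IS(II(KK))))(IIS(KK(ISI)))
  step 3: IS(II(KK))(K(IS(II(KK))))(IIS(KK(ISI)))
  step 4: S(II(KK))(K(IS(II(KK))))(IIS(KK(ISI)))
  step 5: II(KK)(IIS(KK(ISI)))(K(IS(II(KK)))(IIS(KK(ISI))))
  step 6: I(KK)(IIS(KK(ISI)))(K(IS(II(KK)))(IIS(KK(ISI))))
  step 7: KK(IIS(KK(ISI)))(K(IS(II(KK)))(IIS(KK(ISI))))
  step 8: K(K(IS(II(KK)))(IIS(KK(ISI))))
  step 9: K(IS(II(KK)))
  step 10: K(S(II(KK)))
  step 11: K(S(I(KK)))
  step 12: K(S(KK))

Term B:
  start: S(SIK)(II)S
  step 1: SIKS(IIS)
  step 2: IS(KS)(IIS)
  step 3: S(KS)(IIS)
  step 4: S(KS)(IS)
  step 5: S(KS)S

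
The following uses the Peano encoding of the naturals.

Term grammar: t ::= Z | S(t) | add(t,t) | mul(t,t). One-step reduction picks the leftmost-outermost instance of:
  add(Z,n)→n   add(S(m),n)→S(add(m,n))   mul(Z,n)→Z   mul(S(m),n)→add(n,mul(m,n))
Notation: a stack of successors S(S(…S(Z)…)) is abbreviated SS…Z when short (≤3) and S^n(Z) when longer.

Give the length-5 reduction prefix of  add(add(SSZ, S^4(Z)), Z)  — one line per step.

Answer: after 5 steps: S(S(add(S^4(Z), Z)))

Reduction:
  start: add(add(SSZ, S^4(Z)), Z)
  step 1: add(S(add(SZ, S^4(Z))), Z)
  step 2: S(add(add(SZ, S^4(Z)), Z))
  step 3: S(add(S(add(Z, S^4(Z))), Z))
  step 4: S(S(add(add(Z, S^4(Z)), Z)))
  step 5: S(S(add(S^4(Z), Z)))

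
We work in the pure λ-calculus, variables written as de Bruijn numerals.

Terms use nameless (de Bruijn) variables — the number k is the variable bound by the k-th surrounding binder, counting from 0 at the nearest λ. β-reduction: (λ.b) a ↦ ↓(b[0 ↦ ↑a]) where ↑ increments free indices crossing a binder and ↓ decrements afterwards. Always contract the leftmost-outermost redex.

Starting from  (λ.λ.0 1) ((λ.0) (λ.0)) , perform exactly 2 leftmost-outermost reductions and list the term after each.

Answer: after 2 steps: λ.0 (λ.0)

Derivation:
  start: (λ.λ.0 1) ((λ.0) (λ.0))
  →1  λ.0 ((λ.0) (λ.0))
  →2  λ.0 (λ.0)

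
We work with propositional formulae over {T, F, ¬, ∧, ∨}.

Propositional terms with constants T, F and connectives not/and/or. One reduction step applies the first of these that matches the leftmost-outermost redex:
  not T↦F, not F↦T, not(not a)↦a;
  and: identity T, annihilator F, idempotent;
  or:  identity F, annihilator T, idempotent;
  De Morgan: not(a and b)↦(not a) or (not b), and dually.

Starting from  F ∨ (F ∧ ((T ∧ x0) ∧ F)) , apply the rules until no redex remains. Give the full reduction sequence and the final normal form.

  start: F ∨ (F ∧ ((T ∧ x0) ∧ F))
  [1] F ∧ ((T ∧ x0) ∧ F)
  [2] F

Answer: normal form = F  (in 2 steps)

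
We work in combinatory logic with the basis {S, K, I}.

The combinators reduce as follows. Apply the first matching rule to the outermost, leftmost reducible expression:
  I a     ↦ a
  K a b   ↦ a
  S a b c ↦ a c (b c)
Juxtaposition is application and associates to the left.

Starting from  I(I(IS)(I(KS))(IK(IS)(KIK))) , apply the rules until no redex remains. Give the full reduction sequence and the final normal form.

  start: I(I(IS)(I(KS))(IK(IS)(KIK)))
  →1  I(IS)(I(KS))(IK(IS)(KIK))
  →2  IS(I(KS))(IK(IS)(KIK))
  →3  S(I(KS))(IK(IS)(KIK))
  →4  S(KS)(IK(IS)(KIK))
  →5  S(KS)(K(IS)(KIK))
  →6  S(KS)(IS)
  →7  S(KS)S

Answer: normal form = S(KS)S  (in 7 steps)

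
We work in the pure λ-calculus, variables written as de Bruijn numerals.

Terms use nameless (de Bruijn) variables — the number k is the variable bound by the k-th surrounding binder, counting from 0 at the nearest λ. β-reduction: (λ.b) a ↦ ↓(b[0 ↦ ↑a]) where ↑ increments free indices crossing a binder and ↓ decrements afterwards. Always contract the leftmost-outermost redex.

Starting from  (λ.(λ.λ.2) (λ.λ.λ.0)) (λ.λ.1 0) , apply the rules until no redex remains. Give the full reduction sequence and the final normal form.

Answer: normal form = λ.λ.λ.1 0  (in 2 steps)

Reduction:
  start: (λ.(λ.λ.2) (λ.λ.λ.0)) (λ.λ.1 0)
  step 1: (λ.λ.λ.λ.1 0) (λ.λ.λ.0)
  step 2: λ.λ.λ.1 0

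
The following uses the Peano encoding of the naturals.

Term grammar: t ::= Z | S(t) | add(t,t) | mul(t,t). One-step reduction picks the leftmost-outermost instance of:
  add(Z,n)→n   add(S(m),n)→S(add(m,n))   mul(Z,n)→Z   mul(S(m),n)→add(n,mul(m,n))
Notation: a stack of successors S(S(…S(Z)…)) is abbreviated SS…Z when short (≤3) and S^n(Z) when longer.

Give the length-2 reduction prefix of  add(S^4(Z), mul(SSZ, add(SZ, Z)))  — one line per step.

Answer: after 2 steps: S(S(add(SSZ, mul(SSZ, add(SZ, Z)))))

Reduction:
  start: add(S^4(Z), mul(SSZ, add(SZ, Z)))
  step 1: S(add(SSSZ, mul(SSZ, add(SZ, Z))))
  step 2: S(S(add(SSZ, mul(SSZ, add(SZ, Z)))))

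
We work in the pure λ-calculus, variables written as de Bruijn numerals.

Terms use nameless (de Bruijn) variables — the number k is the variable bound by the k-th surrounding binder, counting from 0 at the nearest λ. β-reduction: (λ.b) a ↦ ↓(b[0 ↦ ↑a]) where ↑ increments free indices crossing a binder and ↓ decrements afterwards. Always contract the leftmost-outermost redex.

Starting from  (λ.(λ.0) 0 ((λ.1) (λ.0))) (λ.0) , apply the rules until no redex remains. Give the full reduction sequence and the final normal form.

  start: (λ.(λ.0) 0 ((λ.1) (λ.0))) (λ.0)
  [1] (λ.0) (λ.0) ((λ.λ.0) (λ.0))
  [2] (λ.0) ((λ.λ.0) (λ.0))
  [3] (λ.λ.0) (λ.0)
  [4] λ.0

Answer: normal form = λ.0  (in 4 steps)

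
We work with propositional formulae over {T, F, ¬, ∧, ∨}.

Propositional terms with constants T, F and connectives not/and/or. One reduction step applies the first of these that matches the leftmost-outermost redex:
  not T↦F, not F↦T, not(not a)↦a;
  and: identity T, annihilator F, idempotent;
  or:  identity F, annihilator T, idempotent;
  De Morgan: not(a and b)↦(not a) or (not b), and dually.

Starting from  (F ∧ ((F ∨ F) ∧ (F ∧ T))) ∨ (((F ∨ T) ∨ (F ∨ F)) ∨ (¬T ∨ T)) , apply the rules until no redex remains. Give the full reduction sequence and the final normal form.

Answer: normal form = T  (in 5 steps)

Reduction:
  start: (F ∧ ((F ∨ F) ∧ (F ∧ T))) ∨ (((F ∨ T) ∨ (F ∨ F)) ∨ (¬T ∨ T))
  step 1: F ∨ (((F ∨ T) ∨ (F ∨ F)) ∨ (¬T ∨ T))
  step 2: ((F ∨ T) ∨ (F ∨ F)) ∨ (¬T ∨ T)
  step 3: (T ∨ (F ∨ F)) ∨ (¬T ∨ T)
  step 4: T ∨ (¬T ∨ T)
  step 5: T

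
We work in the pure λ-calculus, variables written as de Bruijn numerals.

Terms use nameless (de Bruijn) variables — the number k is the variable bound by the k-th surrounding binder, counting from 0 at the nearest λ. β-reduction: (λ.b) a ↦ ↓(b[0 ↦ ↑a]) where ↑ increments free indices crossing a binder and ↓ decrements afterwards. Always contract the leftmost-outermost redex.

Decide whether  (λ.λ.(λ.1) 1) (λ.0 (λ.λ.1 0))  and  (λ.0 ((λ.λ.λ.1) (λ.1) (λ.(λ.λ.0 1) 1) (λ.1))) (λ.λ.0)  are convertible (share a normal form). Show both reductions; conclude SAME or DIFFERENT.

Term A:
  start: (λ.λ.(λ.1) 1) (λ.0 (λ.λ.1 0))
  [1] λ.(λ.1) (λ.0 (λ.λ.1 0))
  [2] λ.0

Term B:
  start: (λ.0 ((λ.λ.λ.1) (λ.1) (λ.(λ.λ.0 1) 1) (λ.1))) (λ.λ.0)
  [1] (λ.λ.0) ((λ.λ.λ.1) (λ.λ.λ.0) (λ.(λ.λ.0 1) (λ.λ.0)) (λ.λ.λ.0))
  [2] λ.0

Answer: SAME — A ⇓ λ.0, B ⇓ λ.0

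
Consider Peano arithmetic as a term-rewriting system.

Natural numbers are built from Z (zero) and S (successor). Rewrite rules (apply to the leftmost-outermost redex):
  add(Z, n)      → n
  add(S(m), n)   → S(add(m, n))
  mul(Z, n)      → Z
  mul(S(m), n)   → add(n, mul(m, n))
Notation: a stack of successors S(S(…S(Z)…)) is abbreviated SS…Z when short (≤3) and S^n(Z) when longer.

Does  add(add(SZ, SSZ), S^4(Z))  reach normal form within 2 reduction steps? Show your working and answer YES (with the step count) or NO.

  start: add(add(SZ, SSZ), S^4(Z))
  →1  add(S(add(Z, SSZ)), S^4(Z))
  →2  S(add(add(Z, SSZ), S^4(Z)))

Answer: NO — after 2 steps the term is S(add(add(Z, SSZ), S^4(Z))), not yet normal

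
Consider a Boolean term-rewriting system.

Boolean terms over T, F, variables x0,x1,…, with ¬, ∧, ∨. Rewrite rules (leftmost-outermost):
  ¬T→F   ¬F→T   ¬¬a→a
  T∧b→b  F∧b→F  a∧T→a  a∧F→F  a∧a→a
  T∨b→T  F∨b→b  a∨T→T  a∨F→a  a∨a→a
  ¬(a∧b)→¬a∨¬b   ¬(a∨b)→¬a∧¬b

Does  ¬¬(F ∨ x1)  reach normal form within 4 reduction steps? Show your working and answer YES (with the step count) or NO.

  start: ¬¬(F ∨ x1)
  [1] F ∨ x1
  [2] x1

Answer: YES — reaches normal form x1 in 2 ≤ 4 steps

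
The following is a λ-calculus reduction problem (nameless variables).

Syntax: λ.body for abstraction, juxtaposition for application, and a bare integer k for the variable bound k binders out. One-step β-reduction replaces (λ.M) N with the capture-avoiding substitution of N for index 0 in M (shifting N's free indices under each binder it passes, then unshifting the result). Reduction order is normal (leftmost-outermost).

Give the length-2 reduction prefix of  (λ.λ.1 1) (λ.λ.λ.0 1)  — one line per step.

Answer: after 2 steps: λ.λ.λ.0 1

Derivation:
  start: (λ.λ.1 1) (λ.λ.λ.0 1)
  →1  λ.(λ.λ.λ.0 1) (λ.λ.λ.0 1)
  →2  λ.λ.λ.0 1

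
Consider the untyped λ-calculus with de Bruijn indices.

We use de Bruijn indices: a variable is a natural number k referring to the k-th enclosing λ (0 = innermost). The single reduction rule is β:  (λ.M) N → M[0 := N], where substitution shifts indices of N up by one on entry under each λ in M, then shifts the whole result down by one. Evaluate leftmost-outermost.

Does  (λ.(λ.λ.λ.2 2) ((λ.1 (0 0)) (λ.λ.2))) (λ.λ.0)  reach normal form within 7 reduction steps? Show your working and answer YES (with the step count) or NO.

Answer: YES — reaches normal form λ.λ.λ.0 in 7 ≤ 7 steps

Reduction:
  start: (λ.(λ.λ.λ.2 2) ((λ.1 (0 0)) (λ.λ.2))) (λ.λ.0)
  step 1: (λ.λ.λ.2 2) ((λ.(λ.λ.0) (0 0)) (λ.λ.λ.λ.0))
  step 2: λ.λ.(λ.(λ.λ.0) (0 0)) (λ.λ.λ.λ.0) ((λ.(λ.λ.0) (0 0)) (λ.λ.λ.λ.0))
  step 3: λ.λ.(λ.λ.0) ((λ.λ.λ.λ.0) (λ.λ.λ.λ.0)) ((λ.(λ.λ.0) (0 0)) (λ.λ.λ.λ.0))
  step 4: λ.λ.(λ.0) ((λ.(λ.λ.0) (0 0)) (λ.λ.λ.λ.0))
  step 5: λ.λ.(λ.(λ.λ.0) (0 0)) (λ.λ.λ.λ.0)
  step 6: λ.λ.(λ.λ.0) ((λ.λ.λ.λ.0) (λ.λ.λ.λ.0))
  step 7: λ.λ.λ.0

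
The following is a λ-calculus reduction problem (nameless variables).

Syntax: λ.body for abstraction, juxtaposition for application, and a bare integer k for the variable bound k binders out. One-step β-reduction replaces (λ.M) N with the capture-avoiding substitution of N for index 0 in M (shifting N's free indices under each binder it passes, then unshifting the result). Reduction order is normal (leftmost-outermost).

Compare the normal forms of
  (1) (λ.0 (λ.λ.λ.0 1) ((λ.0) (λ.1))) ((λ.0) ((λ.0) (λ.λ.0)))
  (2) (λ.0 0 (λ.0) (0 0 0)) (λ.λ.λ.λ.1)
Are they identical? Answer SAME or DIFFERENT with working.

Term A:
  start: (λ.0 (λ.λ.λ.0 1) ((λ.0) (λ.1))) ((λ.0) ((λ.0) (λ.λ.0)))
  step 1: (λ.0) ((λ.0) (λ.λ.0)) (λ.λ.λ.0 1) ((λ.0) (λ.(λ.0) ((λ.0) (λ.λ.0))))
  step 2: (λ.0) (λ.λ.0) (λ.λ.λ.0 1) ((λ.0) (λ.(λ.0) ((λ.0) (λ.λ.0))))
  step 3: (λ.λ.0) (λ.λ.λ.0 1) ((λ.0) (λ.(λ.0) ((λ.0) (λ.λ.0))))
  step 4: (λ.0) ((λ.0) (λ.(λ.0) ((λ.0) (λ.λ.0))))
  step 5: (λ.0) (λ.(λ.0) ((λ.0) (λ.λ.0)))
  step 6: λ.(λ.0) ((λ.0) (λ.λ.0))
  step 7: λ.(λ.0) (λ.λ.0)
  step 8: λ.λ.λ.0

Term B:
  start: (λ.0 0 (λ.0) (0 0 0)) (λ.λ.λ.λ.1)
  step 1: (λ.λ.λ.λ.1) (λ.λ.λ.λ.1) (λ.0) ((λ.λ.λ.λ.1) (λ.λ.λ.λ.1) (λ.λ.λ.λ.1))
  step 2: (λ.λ.λ.1) (λ.0) ((λ.λ.λ.λ.1) (λ.λ.λ.λ.1) (λ.λ.λ.λ.1))
  step 3: (λ.λ.1) ((λ.λ.λ.λ.1) (λ.λ.λ.λ.1) (λ.λ.λ.λ.1))
  step 4: λ.(λ.λ.λ.λ.1) (λ.λ.λ.λ.1) (λ.λ.λ.λ.1)
  step 5: λ.(λ.λ.λ.1) (λ.λ.λ.λ.1)
  step 6: λ.λ.λ.1

Answer: DIFFERENT — A ⇓ λ.λ.λ.0, B ⇓ λ.λ.λ.1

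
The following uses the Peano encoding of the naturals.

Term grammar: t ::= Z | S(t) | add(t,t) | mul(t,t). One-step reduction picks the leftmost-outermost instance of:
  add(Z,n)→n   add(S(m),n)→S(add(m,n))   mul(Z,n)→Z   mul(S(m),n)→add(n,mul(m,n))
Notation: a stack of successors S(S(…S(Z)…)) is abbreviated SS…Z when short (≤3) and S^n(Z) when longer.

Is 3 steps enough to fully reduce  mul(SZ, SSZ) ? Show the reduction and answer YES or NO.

  start: mul(SZ, SSZ)
  step 1: add(SSZ, mul(Z, SSZ))
  step 2: S(add(SZ, mul(Z, SSZ)))
  step 3: S(S(add(Z, mul(Z, SSZ))))

Answer: NO — after 3 steps the term is S(S(add(Z, mul(Z, SSZ)))), not yet normal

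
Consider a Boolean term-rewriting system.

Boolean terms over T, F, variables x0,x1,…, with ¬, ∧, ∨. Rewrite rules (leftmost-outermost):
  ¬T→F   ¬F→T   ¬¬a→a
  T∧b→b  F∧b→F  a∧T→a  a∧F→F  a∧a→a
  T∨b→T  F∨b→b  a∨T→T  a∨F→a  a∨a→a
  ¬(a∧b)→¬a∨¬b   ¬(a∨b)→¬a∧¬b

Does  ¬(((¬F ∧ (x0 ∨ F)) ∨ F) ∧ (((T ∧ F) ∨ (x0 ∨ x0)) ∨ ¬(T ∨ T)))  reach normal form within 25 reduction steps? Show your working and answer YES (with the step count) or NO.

Answer: YES — reaches normal form ¬x0 in 23 ≤ 25 steps

Reduction:
  start: ¬(((¬F ∧ (x0 ∨ F)) ∨ F) ∧ (((T ∧ F) ∨ (x0 ∨ x0)) ∨ ¬(T ∨ T)))
  →1  ¬((¬F ∧ (x0 ∨ F)) ∨ F) ∨ ¬(((T ∧ F) ∨ (x0 ∨ x0)) ∨ ¬(T ∨ T))
  →2  (¬(¬F ∧ (x0 ∨ F)) ∧ ¬F) ∨ ¬(((T ∧ F) ∨ (x0 ∨ x0)) ∨ ¬(T ∨ T))
  →3  ((¬¬F ∨ ¬(x0 ∨ F)) ∧ ¬F) ∨ ¬(((T ∧ F) ∨ (x0 ∨ x0)) ∨ ¬(T ∨ T))
  →4  ((F ∨ ¬(x0 ∨ F)) ∧ ¬F) ∨ ¬(((T ∧ F) ∨ (x0 ∨ x0)) ∨ ¬(T ∨ T))
  →5  (¬(x0 ∨ F) ∧ ¬F) ∨ ¬(((T ∧ F) ∨ (x0 ∨ x0)) ∨ ¬(T ∨ T))
  →6  ((¬x0 ∧ ¬F) ∧ ¬F) ∨ ¬(((T ∧ F) ∨ (x0 ∨ x0)) ∨ ¬(T ∨ T))
  →7  ((¬x0 ∧ T) ∧ ¬F) ∨ ¬(((T ∧ F) ∨ (x0 ∨ x0)) ∨ ¬(T ∨ T))
  →8  (¬x0 ∧ ¬F) ∨ ¬(((T ∧ F) ∨ (x0 ∨ x0)) ∨ ¬(T ∨ T))
  →9  (¬x0 ∧ T) ∨ ¬(((T ∧ F) ∨ (x0 ∨ x0)) ∨ ¬(T ∨ T))
  →10  ¬x0 ∨ ¬(((T ∧ F) ∨ (x0 ∨ x0)) ∨ ¬(T ∨ T))
  →11  ¬x0 ∨ (¬((T ∧ F) ∨ (x0 ∨ x0)) ∧ ¬¬(T ∨ T))
  →12  ¬x0 ∨ ((¬(T ∧ F) ∧ ¬(x0 ∨ x0)) ∧ ¬¬(T ∨ T))
  →13  ¬x0 ∨ (((¬T ∨ ¬F) ∧ ¬(x0 ∨ x0)) ∧ ¬¬(T ∨ T))
  →14  ¬x0 ∨ (((F ∨ ¬F) ∧ ¬(x0 ∨ x0)) ∧ ¬¬(T ∨ T))
  →15  ¬x0 ∨ ((¬F ∧ ¬(x0 ∨ x0)) ∧ ¬¬(T ∨ T))
  →16  ¬x0 ∨ ((T ∧ ¬(x0 ∨ x0)) ∧ ¬¬(T ∨ T))
  →17  ¬x0 ∨ (¬(x0 ∨ x0) ∧ ¬¬(T ∨ T))
  →18  ¬x0 ∨ ((¬x0 ∧ ¬x0) ∧ ¬¬(T ∨ T))
  →19  ¬x0 ∨ (¬x0 ∧ ¬¬(T ∨ T))
  →20  ¬x0 ∨ (¬x0 ∧ (T ∨ T))
  →21  ¬x0 ∨ (¬x0 ∧ T)
  →22  ¬x0 ∨ ¬x0
  →23  ¬x0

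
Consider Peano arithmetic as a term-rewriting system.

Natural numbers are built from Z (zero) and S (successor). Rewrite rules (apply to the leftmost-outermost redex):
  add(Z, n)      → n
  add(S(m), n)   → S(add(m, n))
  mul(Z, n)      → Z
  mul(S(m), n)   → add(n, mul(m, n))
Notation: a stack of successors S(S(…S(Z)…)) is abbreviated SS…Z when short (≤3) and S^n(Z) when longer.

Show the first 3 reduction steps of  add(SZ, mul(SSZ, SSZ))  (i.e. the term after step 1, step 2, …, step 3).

  start: add(SZ, mul(SSZ, SSZ))
  step 1: S(add(Z, mul(SSZ, SSZ)))
  step 2: S(mul(SSZ, SSZ))
  step 3: S(add(SSZ, mul(SZ, SSZ)))

Answer: after 3 steps: S(add(SSZ, mul(SZ, SSZ)))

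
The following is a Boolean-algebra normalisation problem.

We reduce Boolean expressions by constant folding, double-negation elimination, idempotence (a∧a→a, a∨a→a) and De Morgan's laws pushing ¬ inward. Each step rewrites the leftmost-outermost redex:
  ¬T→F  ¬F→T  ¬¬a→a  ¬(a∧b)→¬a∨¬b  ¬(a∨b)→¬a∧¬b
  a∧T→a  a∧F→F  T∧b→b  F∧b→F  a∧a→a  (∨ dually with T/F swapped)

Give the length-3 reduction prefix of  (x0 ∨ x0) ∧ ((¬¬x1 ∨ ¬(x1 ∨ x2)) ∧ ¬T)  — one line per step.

Answer: after 3 steps: x0 ∧ ((x1 ∨ (¬x1 ∧ ¬x2)) ∧ ¬T)

Reduction:
  start: (x0 ∨ x0) ∧ ((¬¬x1 ∨ ¬(x1 ∨ x2)) ∧ ¬T)
  [1] x0 ∧ ((¬¬x1 ∨ ¬(x1 ∨ x2)) ∧ ¬T)
  [2] x0 ∧ ((x1 ∨ ¬(x1 ∨ x2)) ∧ ¬T)
  [3] x0 ∧ ((x1 ∨ (¬x1 ∧ ¬x2)) ∧ ¬T)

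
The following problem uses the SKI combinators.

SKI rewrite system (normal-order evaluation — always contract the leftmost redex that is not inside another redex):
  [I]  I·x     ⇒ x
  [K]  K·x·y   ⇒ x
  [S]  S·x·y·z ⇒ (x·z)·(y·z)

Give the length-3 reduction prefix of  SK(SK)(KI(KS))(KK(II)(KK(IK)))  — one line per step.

  start: SK(SK)(KI(KS))(KK(II)(KK(IK)))
  [1] K(KI(KS))(SK(KI(KS)))(KK(II)(KK(IK)))
  [2] KI(KS)(KK(II)(KK(IK)))
  [3] I(KK(II)(KK(IK)))

Answer: after 3 steps: I(KK(II)(KK(IK)))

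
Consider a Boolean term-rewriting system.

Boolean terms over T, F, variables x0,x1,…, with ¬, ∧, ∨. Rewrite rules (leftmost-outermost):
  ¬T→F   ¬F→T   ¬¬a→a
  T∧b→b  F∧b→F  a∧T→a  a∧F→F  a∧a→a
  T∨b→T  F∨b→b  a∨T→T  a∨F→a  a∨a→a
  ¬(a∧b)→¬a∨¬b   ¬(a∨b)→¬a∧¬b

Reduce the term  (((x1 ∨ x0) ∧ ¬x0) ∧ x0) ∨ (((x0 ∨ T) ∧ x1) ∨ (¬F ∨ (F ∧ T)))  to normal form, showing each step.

Answer: normal form = T  (in 6 steps)

Derivation:
  start: (((x1 ∨ x0) ∧ ¬x0) ∧ x0) ∨ (((x0 ∨ T) ∧ x1) ∨ (¬F ∨ (F ∧ T)))
  →1  (((x1 ∨ x0) ∧ ¬x0) ∧ x0) ∨ ((T ∧ x1) ∨ (¬F ∨ (F ∧ T)))
  →2  (((x1 ∨ x0) ∧ ¬x0) ∧ x0) ∨ (x1 ∨ (¬F ∨ (F ∧ T)))
  →3  (((x1 ∨ x0) ∧ ¬x0) ∧ x0) ∨ (x1 ∨ (T ∨ (F ∧ T)))
  →4  (((x1 ∨ x0) ∧ ¬x0) ∧ x0) ∨ (x1 ∨ T)
  →5  (((x1 ∨ x0) ∧ ¬x0) ∧ x0) ∨ T
  →6  T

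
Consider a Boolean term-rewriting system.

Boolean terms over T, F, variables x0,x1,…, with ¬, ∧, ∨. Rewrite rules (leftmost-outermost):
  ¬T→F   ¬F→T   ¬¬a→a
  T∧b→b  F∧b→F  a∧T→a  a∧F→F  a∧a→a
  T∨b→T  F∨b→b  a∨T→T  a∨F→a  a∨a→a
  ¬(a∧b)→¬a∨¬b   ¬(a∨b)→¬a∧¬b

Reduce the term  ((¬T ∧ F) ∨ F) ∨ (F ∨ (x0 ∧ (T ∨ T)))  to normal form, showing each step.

Answer: normal form = x0  (in 6 steps)

Working:
  start: ((¬T ∧ F) ∨ F) ∨ (F ∨ (x0 ∧ (T ∨ T)))
  →1  (¬T ∧ F) ∨ (F ∨ (x0 ∧ (T ∨ T)))
  →2  F ∨ (F ∨ (x0 ∧ (T ∨ T)))
  →3  F ∨ (x0 ∧ (T ∨ T))
  →4  x0 ∧ (T ∨ T)
  →5  x0 ∧ T
  →6  x0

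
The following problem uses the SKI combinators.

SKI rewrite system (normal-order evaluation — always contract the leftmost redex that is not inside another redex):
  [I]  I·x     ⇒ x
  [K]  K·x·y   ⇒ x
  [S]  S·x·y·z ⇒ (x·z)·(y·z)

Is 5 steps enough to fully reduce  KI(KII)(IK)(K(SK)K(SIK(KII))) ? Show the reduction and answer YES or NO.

Answer: NO — after 5 steps the term is K(SK(I(KII)(K(KII)))), not yet normal

Working:
  start: KI(KII)(IK)(K(SK)K(SIK(KII)))
  →1  I(IK)(K(SK)K(SIK(KII)))
  →2  IK(K(SK)K(SIK(KII)))
  →3  K(K(SK)K(SIK(KII)))
  →4  K(SK(SIK(KII)))
  →5  K(SK(I(KII)(K(KII))))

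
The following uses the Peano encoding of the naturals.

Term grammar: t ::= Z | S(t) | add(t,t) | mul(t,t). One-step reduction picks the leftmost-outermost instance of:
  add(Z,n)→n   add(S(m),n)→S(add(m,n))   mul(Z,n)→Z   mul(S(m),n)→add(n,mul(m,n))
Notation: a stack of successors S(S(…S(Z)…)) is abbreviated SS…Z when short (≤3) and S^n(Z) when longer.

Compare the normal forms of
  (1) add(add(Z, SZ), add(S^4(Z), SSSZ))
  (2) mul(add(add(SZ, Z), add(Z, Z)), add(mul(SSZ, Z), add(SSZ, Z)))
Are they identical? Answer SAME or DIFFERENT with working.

Term A:
  start: add(add(Z, SZ), add(S^4(Z), SSSZ))
  [1] add(SZ, add(S^4(Z), SSSZ))
  [2] S(add(Z, add(S^4(Z), SSSZ)))
  [3] S(add(S^4(Z), SSSZ))
  [4] S(S(add(SSSZ, SSSZ)))
  [5] S(S(S(add(SSZ, SSSZ))))
  [6] S(S(S(S(add(SZ, SSSZ)))))
  [7] S(S(S(S(S(add(Z, SSSZ))))))
  [8] S^8(Z)

Term B:
  start: mul(add(add(SZ, Z), add(Z, Z)), add(mul(SSZ, Z), add(SSZ, Z)))
  [1] mul(add(S(add(Z, Z)), add(Z, Z)), add(mul(SSZ, Z), add(SSZ, Z)))
  [2] mul(S(add(add(Z, Z), add(Z, Z))), add(mul(SSZ, Z), add(SSZ, Z)))
  [3] add(add(mul(SSZ, Z), add(SSZ, Z)), mul(add(add(Z, Z), add(Z, Z)), add(mul(SSZ, Z), add(SSZ, Z))))
  [4] add(add(add(Z, mul(SZ, Z)), add(SSZ, Z)), mul(add(add(Z, Z), add(Z, Z)), add(mul(SSZ, Z), add(SSZ, Z))))
  [5] add(add(mul(SZ, Z), add(SSZ, Z)), mul(add(add(Z, Z), add(Z, Z)), add(mul(SSZ, Z), add(SSZ, Z))))
  [6] add(add(add(Z, mul(Z, Z)), add(SSZ, Z)), mul(add(add(Z, Z), add(Z, Z)), add(mul(SSZ, Z), add(SSZ, Z))))
  [7] add(add(mul(Z, Z), add(SSZ, Z)), mul(add(add(Z, Z), add(Z, Z)), add(mul(SSZ, Z), add(SSZ, Z))))
  [8] add(add(Z, add(SSZ, Z)), mul(add(add(Z, Z), add(Z, Z)), add(mul(SSZ, Z), add(SSZ, Z))))
  [9] add(add(SSZ, Z), mul(add(add(Z, Z), add(Z, Z)), add(mul(SSZ, Z), add(SSZ, Z))))
  [10] add(S(add(SZ, Z)), mul(add(add(Z, Z), add(Z, Z)), add(mul(SSZ, Z), add(SSZ, Z))))
  [11] S(add(add(SZ, Z), mul(add(add(Z, Z), add(Z, Z)), add(mul(SSZ, Z), add(SSZ, Z)))))
  [12] S(add(S(add(Z, Z)), mul(add(add(Z, Z), add(Z, Z)), add(mul(SSZ, Z), add(SSZ, Z)))))
  [13] S(S(add(add(Z, Z), mul(add(add(Z, Z), add(Z, Z)), add(mul(SSZ, Z), add(SSZ, Z))))))
  [14] S(S(add(Z, mul(add(add(Z, Z), add(Z, Z)), add(mul(SSZ, Z), add(SSZ, Z))))))
  [15] S(S(mul(add(add(Z, Z), add(Z, Z)), add(mul(SSZ, Z), add(SSZ, Z)))))
  [16] S(S(mul(add(Z, add(Z, Z)), add(mul(SSZ, Z), add(SSZ, Z)))))
  [17] S(S(mul(add(Z, Z), add(mul(SSZ, Z), add(SSZ, Z)))))
  [18] S(S(mul(Z, add(mul(SSZ, Z), add(SSZ, Z)))))
  [19] SSZ

Answer: DIFFERENT — A ⇓ S^8(Z), B ⇓ SSZ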